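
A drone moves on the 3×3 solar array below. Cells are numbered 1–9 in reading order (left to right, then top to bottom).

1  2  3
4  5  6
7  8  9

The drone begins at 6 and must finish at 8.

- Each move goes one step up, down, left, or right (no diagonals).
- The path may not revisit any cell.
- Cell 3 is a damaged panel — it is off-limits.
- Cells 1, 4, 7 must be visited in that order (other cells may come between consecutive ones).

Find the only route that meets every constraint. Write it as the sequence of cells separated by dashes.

The waypoints must appear in the order 1, 4, 7, with no cell reused.
Route from 6: left 1 to 5, up 1 to 2, left 1 to 1, down 2 to 7, right 1 to 8 — 6 moves in all.
Check: order respected (1 at step 3, 4 at step 4, 7 at step 5).

6 - 5 - 2 - 1 - 4 - 7 - 8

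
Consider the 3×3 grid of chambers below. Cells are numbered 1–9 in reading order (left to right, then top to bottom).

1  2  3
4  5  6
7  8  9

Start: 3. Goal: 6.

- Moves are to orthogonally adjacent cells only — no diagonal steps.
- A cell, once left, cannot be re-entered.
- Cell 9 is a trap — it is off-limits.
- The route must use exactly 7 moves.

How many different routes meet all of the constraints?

1

Need simple routes of exactly 7 moves from 3 to 6 (Manhattan distance 1, so 3 moves are spent on a detour and 3 undoing it).
Enumerating: 3 2 1 4 7 8 5 6.
That gives 1 route.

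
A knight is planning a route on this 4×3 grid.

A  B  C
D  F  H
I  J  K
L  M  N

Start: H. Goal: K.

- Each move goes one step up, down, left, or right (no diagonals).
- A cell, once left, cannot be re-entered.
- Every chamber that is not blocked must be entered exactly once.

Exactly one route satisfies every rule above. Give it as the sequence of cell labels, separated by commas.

H, C, B, A, D, F, J, I, L, M, N, K

Need to visit all 12 open cells exactly once, starting at H and ending at K.
Cell N has only two open neighbours (K and M), so the path must pass straight through it: one of those is the cell it's entered from and the other is where it exits.
Route from H: up to C, 2× left (reaching A), down to D, right to F, down to J, left to I, down to L, 2× right (reaching N), up to K — 11 moves in all.
Check: all 12 open cells covered.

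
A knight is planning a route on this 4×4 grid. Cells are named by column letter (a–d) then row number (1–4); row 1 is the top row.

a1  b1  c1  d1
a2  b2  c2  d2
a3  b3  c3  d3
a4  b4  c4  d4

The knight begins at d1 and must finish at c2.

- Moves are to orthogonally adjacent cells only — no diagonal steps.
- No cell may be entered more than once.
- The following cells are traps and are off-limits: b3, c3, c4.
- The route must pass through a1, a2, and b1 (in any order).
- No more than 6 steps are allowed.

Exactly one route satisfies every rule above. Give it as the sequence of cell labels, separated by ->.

Any route must reach a1, a2, and b1 and still end at c2 within 6 moves, so the order of the required stops is forced.
Route from d1: left 3 to a1, down 1 to a2, right 2 to c2 — 6 moves in all.
Check: all required cells visited; 6 ≤ 6 moves.

d1 -> c1 -> b1 -> a1 -> a2 -> b2 -> c2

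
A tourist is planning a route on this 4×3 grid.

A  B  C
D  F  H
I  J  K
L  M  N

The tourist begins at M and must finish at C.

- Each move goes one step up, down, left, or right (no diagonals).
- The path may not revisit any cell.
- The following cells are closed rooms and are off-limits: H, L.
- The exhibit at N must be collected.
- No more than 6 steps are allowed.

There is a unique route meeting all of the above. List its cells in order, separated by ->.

M -> N -> K -> J -> F -> B -> C

The 6-move cap with required stops at N leaves no slack for detours.
Route from M: right to N, up to K, left to J, 2× up (reaching B), right to C — 6 moves in all.
Check: all required cells visited; 6 ≤ 6 moves.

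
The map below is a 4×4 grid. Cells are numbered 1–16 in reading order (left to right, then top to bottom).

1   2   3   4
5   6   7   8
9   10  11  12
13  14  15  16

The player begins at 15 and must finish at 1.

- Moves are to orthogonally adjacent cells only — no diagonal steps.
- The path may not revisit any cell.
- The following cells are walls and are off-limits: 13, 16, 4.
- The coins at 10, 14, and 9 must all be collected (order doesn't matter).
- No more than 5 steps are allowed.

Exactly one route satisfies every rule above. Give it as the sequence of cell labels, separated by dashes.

The 5-move cap with required stops at 10, 14, 9 leaves no slack for detours.
Route from 15: left to 14, up to 10, left to 9, 2× up (reaching 1) — 5 moves in all.
Check: all required cells visited; 5 ≤ 5 moves.

15 - 14 - 10 - 9 - 5 - 1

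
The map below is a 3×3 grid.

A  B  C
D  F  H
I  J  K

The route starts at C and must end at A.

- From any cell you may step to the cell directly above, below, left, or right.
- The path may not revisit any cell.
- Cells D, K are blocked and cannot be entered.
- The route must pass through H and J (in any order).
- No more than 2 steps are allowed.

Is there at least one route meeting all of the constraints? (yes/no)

no

Even ignoring the no-revisit rule, getting from C to A, taking the cheapest ordering C → H → J → A needs at least 1 + 2 + 3 = 6 moves (Manhattan distance per leg), which exceeds the 2-move limit.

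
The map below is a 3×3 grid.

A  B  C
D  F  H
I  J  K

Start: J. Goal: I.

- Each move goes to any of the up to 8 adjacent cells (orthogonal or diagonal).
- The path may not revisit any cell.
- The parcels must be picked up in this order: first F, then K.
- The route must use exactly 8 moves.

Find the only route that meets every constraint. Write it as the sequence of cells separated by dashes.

The waypoints must appear in the order F, K, with no cell reused.
Route from J: up to F, down-right to K, 2× up (reaching C), 2× left (reaching A), 2× down (reaching I) — 8 moves in all.
Check: order respected (F at step 1, K at step 2); 8 moves as required.

J - F - K - H - C - B - A - D - I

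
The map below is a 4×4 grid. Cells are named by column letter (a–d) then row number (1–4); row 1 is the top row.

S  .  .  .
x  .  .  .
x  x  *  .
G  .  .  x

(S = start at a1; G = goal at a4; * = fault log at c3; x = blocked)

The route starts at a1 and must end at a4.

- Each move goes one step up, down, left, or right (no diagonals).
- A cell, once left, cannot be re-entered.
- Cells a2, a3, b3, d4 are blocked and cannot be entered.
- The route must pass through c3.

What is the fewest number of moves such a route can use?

Any route passes through c3 somewhere between a1 and a4. Summing Manhattan distances along the two legs (a1 → c3 → a4) gives a lower bound of 4 + 3 = 7 moves.
A route of 7 moves achieves this: a1 → b1 → b2 → c2 → c3 → c4 → b4 → a4.
Since 7 matches the lower bound, it is optimal.

7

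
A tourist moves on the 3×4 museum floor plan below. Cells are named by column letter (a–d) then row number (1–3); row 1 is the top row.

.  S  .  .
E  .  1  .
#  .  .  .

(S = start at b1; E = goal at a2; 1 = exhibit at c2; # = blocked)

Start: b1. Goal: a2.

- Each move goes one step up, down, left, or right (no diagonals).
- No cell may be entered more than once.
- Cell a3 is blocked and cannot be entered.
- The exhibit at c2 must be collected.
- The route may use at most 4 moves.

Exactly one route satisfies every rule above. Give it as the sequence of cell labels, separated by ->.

The 4-move cap with required stops at c2 leaves no slack for detours.
Route from b1: right 1 to c1, down 1 to c2, left 2 to a2 — 4 moves in all.
Check: all required cells visited; 4 ≤ 4 moves.

b1 -> c1 -> c2 -> b2 -> a2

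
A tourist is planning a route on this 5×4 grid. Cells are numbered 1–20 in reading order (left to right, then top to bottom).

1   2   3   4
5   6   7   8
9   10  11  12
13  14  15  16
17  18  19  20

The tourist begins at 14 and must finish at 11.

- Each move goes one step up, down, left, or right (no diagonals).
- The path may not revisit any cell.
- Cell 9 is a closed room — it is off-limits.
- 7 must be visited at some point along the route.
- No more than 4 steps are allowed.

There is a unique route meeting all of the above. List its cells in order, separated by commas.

14, 10, 6, 7, 11

The 4-move cap with required stops at 7 leaves no slack for detours.
Route from 14: 2× up (reaching 6), right to 7, down to 11 — 4 moves in all.
Check: all required cells visited; 4 ≤ 4 moves.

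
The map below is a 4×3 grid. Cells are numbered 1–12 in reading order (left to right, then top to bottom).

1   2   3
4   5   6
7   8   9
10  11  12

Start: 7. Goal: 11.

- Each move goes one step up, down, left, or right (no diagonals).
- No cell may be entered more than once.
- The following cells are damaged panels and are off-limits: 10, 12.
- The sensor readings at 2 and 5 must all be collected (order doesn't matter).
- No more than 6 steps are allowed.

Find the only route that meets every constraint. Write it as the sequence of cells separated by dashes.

7 - 4 - 1 - 2 - 5 - 8 - 11

The budget equals the shortest possible length, so every move has to be on a shortest route through the required cells.
Route from 7: up 2 to 1, right 1 to 2, down 3 to 11 — 6 moves in all.
Check: all required cells visited; 6 ≤ 6 moves.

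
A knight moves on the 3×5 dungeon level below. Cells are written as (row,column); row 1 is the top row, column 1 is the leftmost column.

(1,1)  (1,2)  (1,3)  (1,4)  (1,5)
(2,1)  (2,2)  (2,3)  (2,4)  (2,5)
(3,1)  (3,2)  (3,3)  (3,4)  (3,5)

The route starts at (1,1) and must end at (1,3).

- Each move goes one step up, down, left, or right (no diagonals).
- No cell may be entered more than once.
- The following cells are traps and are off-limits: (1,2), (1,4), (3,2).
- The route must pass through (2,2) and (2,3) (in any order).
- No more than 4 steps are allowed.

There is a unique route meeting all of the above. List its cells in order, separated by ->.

Any route must reach (2,2) and (2,3) and still end at (1,3) within 4 moves, so the order of the required stops is forced.
Route from (1,1): down 1 to (2,1), right 2 to (2,3), up 1 to (1,3) — 4 moves in all.
Check: all required cells visited; 4 ≤ 4 moves.

(1,1) -> (2,1) -> (2,2) -> (2,3) -> (1,3)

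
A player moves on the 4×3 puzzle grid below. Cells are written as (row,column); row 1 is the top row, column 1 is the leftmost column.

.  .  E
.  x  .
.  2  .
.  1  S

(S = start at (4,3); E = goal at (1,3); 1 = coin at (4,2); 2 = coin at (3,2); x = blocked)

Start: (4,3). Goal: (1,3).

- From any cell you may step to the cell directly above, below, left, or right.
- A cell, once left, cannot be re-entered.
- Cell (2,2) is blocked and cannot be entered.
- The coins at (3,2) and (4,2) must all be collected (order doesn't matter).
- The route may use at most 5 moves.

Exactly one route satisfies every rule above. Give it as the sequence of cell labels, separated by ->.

(4,3) -> (4,2) -> (3,2) -> (3,3) -> (2,3) -> (1,3)

Any route must reach (3,2) and (4,2) and still end at (1,3) within 5 moves, so the order of the required stops is forced.
Route from (4,3): left 1 to (4,2), up 1 to (3,2), right 1 to (3,3), up 2 to (1,3) — 5 moves in all.
Check: all required cells visited; 5 ≤ 5 moves.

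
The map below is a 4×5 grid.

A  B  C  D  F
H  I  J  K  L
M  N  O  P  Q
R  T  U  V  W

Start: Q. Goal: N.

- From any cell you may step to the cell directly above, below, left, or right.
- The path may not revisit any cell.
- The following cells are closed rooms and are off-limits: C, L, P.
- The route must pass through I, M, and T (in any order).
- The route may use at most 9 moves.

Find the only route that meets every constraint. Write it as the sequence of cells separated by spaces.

Any route must reach I, M, and T and still end at N within 9 moves, so the order of the required stops is forced.
Route from Q: down 1 to W, left 4 to R, up 2 to H, right 1 to I, down 1 to N — 9 moves in all.
Check: all required cells visited; 9 ≤ 9 moves.

Q W V U T R M H I N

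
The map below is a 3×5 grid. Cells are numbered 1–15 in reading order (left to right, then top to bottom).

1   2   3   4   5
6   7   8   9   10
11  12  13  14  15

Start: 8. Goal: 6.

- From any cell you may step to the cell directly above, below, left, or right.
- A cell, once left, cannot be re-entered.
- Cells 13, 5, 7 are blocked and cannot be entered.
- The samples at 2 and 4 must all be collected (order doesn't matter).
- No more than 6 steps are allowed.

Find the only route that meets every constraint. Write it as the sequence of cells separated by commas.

The 6-move cap with required stops at 2, 4 leaves no slack for detours.
Route from 8: right 1 to 9, up 1 to 4, left 3 to 1, down 1 to 6 — 6 moves in all.
Check: all required cells visited; 6 ≤ 6 moves.

8, 9, 4, 3, 2, 1, 6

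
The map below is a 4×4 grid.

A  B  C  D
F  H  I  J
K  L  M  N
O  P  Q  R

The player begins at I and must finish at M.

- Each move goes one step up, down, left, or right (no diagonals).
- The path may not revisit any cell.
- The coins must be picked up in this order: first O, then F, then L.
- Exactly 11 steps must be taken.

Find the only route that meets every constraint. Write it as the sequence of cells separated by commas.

The waypoints must appear in the order O, F, L, with no cell reused.
Route from I: right to J, 2× down (reaching R), 3× left (reaching O), 2× up (reaching F), right to H, down to L, right to M — 11 moves in all.
Check: order respected (O at step 6, F at step 8, L at step 10); 11 moves as required.

I, J, N, R, Q, P, O, K, F, H, L, M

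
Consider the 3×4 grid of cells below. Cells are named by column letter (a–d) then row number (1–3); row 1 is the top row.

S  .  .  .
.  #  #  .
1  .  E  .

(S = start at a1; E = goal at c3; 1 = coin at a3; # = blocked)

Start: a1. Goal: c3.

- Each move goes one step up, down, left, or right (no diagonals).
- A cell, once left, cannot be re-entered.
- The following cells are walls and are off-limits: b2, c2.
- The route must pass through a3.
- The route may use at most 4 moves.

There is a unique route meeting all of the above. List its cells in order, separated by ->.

a1 -> a2 -> a3 -> b3 -> c3

The 4-move cap with required stops at a3 leaves no slack for detours.
Route from a1: 2× down (reaching a3), 2× right (reaching c3) — 4 moves in all.
Check: all required cells visited; 4 ≤ 4 moves.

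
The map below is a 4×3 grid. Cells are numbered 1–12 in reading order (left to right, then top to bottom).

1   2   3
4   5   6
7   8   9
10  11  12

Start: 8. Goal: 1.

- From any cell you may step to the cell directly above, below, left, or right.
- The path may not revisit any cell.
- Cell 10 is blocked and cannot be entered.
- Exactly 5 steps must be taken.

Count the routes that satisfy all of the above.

Need simple routes of exactly 5 moves from 8 to 1 (Manhattan distance 3, so 1 moves are spent on a detour and 1 undoing it).
Enumerating: 8 5 6 3 2 1 | 8 7 4 5 2 1 | 8 9 6 3 2 1 | 8 9 6 5 2 1 | 8 9 6 5 4 1.
That gives 5 routes.

5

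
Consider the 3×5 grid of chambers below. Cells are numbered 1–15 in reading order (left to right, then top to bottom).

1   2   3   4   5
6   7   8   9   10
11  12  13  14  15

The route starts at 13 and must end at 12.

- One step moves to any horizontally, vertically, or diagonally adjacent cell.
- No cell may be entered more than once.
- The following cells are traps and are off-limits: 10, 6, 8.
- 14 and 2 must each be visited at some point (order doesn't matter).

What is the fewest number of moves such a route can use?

6

Any route passes through 14 and 2 in some order between 13 and 12. Summing Chebyshev distances along each leg and taking the cheapest ordering (13 → 14 → 2 → 12) gives a lower bound of 1 + 2 + 2 = 5 moves.
That bound ignores the blocked cells. Measuring each leg by the fewest moves that actually steer around them (13→14: 1; 14→2: 3; 2→12: 2) raises the lower bound to 6.
A route of 6 moves exists: 13 → 14 → 9 → 3 → 2 → 7 → 12.
Since 6 matches that lower bound, it is optimal.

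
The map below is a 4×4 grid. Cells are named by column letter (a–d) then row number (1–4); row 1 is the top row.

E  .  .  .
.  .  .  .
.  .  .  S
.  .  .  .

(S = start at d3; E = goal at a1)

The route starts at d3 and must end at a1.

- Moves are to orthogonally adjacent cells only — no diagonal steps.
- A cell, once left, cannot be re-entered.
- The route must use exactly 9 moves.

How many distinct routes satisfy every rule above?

38

Need simple routes of exactly 9 moves from d3 to a1 (Manhattan distance 5, so 2 moves are spent on a detour and 2 undoing it).
Branch systematically from the start, pruning whenever the remaining move budget drops below the Manhattan distance to a1 or differs from it in parity. Grouping the completions by first move — via d2: 13; via d4: 14; via c3: 11 — and summing: 13 + 14 + 11 = 38.
That gives 38 routes.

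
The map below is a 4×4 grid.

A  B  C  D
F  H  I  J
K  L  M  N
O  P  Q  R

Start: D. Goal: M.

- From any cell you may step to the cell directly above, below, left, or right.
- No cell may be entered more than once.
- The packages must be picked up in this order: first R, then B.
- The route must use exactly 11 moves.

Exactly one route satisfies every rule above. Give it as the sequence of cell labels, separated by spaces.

The waypoints must appear in the order R, B, with no cell reused.
Route from D: down 3 to R, left 2 to P, up 3 to B, right 1 to C, down 2 to M — 11 moves in all.
Check: order respected (R at step 3, B at step 8); 11 moves as required.

D J N R Q P L H B C I M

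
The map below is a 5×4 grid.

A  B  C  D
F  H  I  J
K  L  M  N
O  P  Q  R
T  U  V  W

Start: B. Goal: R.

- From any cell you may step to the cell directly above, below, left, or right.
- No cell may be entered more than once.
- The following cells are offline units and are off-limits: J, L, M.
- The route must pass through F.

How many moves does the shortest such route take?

Any route passes through F somewhere between B and R. Summing Manhattan distances along the two legs (B → F → R) gives a lower bound of 2 + 5 = 7 moves.
A route of 7 moves achieves this: B → H → F → K → O → P → Q → R.
Since 7 matches the lower bound, it is optimal.

7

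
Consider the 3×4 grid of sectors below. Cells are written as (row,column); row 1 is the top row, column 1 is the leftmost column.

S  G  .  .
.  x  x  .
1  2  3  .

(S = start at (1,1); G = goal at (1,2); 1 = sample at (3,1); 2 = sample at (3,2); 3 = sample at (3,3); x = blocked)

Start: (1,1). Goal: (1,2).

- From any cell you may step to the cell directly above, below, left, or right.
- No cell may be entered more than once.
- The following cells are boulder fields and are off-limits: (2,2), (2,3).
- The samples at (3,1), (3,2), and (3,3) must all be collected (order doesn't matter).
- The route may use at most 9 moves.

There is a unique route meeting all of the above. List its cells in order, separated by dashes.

Any route must reach (3,1), (3,2), and (3,3) and still end at (1,2) within 9 moves, so the order of the required stops is forced.
Route from (1,1): down 2 to (3,1), right 3 to (3,4), up 2 to (1,4), left 2 to (1,2) — 9 moves in all.
Check: all required cells visited; 9 ≤ 9 moves.

(1,1) - (2,1) - (3,1) - (3,2) - (3,3) - (3,4) - (2,4) - (1,4) - (1,3) - (1,2)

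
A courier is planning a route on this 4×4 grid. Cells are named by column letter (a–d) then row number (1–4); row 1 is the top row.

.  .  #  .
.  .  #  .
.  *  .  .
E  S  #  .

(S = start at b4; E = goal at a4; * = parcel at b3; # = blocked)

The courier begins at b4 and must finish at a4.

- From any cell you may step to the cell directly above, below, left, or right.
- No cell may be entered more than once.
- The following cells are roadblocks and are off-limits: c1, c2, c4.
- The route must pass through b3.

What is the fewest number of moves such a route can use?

Any route passes through b3 somewhere between b4 and a4. Summing Manhattan distances along the two legs (b4 → b3 → a4) gives a lower bound of 1 + 2 = 3 moves.
A route of 3 moves achieves this: b4 → b3 → a3 → a4.
Since 3 matches the lower bound, it is optimal.

3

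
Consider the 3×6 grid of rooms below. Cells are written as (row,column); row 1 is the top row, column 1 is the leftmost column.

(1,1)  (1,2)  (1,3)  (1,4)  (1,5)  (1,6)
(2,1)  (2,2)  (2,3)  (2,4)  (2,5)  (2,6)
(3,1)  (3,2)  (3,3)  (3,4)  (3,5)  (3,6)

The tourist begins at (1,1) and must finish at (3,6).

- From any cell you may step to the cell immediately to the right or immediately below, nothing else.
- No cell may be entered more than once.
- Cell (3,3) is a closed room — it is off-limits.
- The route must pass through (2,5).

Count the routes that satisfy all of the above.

A right/down-only route from (1,1) to (3,6) makes exactly 2 down-moves and 5 right-moves in some order.
With no other constraints that would be C(7,2) = 21 routes.
Split at (2,5) and multiply the segment counts (each segment already excludes blocked cells): (1,1)→(2,5): 5; (2,5)→(3,6): 2; product = 10.
That gives 10 routes.

10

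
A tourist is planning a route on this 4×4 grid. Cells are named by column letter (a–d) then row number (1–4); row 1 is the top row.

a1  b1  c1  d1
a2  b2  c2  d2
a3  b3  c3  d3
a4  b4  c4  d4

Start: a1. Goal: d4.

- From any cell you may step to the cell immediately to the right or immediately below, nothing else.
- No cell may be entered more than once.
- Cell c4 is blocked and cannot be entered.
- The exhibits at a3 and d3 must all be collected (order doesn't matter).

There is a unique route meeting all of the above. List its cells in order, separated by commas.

a1, a2, a3, b3, c3, d3, d4

Moves only go right or down, so the column and row indices never decrease.
Route from a1: down 2 to a3, right 3 to d3, down 1 to d4 — 6 moves in all.
Check: all required cells visited.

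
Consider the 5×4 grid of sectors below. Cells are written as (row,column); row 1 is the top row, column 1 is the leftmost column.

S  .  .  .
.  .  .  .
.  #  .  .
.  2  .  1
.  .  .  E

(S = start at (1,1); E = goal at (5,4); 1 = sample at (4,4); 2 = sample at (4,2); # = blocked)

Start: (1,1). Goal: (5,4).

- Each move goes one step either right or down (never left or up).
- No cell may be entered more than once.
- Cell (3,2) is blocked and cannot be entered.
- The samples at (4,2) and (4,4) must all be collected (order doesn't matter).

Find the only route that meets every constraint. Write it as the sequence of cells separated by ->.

Moves only go right or down, so the column and row indices never decrease.
Route from (1,1): down 3 to (4,1), right 3 to (4,4), down 1 to (5,4) — 7 moves in all.
Check: all required cells visited.

(1,1) -> (2,1) -> (3,1) -> (4,1) -> (4,2) -> (4,3) -> (4,4) -> (5,4)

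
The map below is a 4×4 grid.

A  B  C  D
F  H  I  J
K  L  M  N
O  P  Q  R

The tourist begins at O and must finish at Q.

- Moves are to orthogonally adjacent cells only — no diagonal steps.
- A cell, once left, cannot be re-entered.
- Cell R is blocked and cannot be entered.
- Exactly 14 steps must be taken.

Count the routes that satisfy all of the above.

Need simple routes of exactly 14 moves from O to Q (Manhattan distance 2, so 6 moves are spent on a detour and 6 undoing it).
Enumerating: O K F A B H I C D J N M L P Q | O K F A B C D J N M I H L P Q | O P L K F A B H I C D J N M Q.
That gives 3 routes.

3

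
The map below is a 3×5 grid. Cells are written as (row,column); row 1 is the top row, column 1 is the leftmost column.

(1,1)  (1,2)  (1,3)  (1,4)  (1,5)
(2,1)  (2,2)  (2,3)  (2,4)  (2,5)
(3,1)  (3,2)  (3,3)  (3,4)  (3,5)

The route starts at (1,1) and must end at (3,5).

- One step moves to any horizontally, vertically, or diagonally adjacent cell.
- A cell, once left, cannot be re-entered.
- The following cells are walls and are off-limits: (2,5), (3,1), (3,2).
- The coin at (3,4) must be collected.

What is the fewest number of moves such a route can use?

Any route passes through (3,4) somewhere between (1,1) and (3,5). Summing Chebyshev distances along the two legs ((1,1) → (3,4) → (3,5)) gives a lower bound of 3 + 1 = 4 moves.
A route of 4 moves achieves this: (1,1) → (1,2) → (2,3) → (3,4) → (3,5).
Since 4 matches the lower bound, it is optimal.

4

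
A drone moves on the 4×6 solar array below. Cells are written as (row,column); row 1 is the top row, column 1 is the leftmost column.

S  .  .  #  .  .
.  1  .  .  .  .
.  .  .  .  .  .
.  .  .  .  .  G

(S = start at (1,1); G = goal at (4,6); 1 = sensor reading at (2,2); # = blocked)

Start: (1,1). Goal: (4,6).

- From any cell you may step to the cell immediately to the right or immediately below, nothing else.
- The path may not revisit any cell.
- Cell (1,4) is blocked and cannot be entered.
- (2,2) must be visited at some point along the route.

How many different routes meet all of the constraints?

A right/down-only route from (1,1) to (4,6) makes exactly 3 down-moves and 5 right-moves in some order.
With no other constraints that would be C(8,3) = 56 routes.
Split at (2,2) and multiply the segment counts (each segment already excludes blocked cells): (1,1)→(2,2): 2; (2,2)→(4,6): 15; product = 30.
That gives 30 routes.

30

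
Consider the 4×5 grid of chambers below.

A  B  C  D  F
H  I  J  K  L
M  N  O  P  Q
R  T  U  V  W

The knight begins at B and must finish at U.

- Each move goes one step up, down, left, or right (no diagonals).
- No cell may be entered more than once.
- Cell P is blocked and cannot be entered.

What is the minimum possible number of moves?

The Manhattan distance from B to U is |1−4| + |2−3| = 4, so at least 4 moves are needed.
A route of 4 moves achieves this: B → I → N → T → U.
Since 4 matches the lower bound, it is optimal.

4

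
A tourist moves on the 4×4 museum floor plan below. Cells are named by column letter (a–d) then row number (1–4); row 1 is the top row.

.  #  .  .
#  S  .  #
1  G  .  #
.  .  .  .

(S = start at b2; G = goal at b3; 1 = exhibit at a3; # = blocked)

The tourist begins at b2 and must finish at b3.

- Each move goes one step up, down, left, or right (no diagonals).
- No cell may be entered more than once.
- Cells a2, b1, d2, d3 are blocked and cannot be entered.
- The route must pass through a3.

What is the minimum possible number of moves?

Any route passes through a3 somewhere between b2 and b3. Summing Manhattan distances along the two legs (b2 → a3 → b3) gives a lower bound of 2 + 1 = 3 moves.
The shortest route satisfying every rule uses 7 moves: b2 → c2 → c3 → c4 → b4 → a4 → a3 → b3.
The bound of 3 isn't tight here; checking systematically, no route of length 3 through 6 satisfies every constraint (on a 4-connected grid the length of any start-to-goal walk has the same parity as the Manhattan bound, so only lengths 3, 5, 7, … need checking), so 7 is the minimum.

7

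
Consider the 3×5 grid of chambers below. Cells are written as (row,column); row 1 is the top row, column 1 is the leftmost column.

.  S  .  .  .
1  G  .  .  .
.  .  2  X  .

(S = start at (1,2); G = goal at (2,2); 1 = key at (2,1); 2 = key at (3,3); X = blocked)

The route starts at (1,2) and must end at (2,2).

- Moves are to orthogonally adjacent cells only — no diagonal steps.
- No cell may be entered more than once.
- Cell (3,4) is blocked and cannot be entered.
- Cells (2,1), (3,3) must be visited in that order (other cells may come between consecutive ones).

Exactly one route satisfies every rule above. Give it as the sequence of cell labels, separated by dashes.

(1,2) - (1,1) - (2,1) - (3,1) - (3,2) - (3,3) - (2,3) - (2,2)

The waypoints must appear in the order (2,1), (3,3), with no cell reused.
Route from (1,2): left to (1,1), 2× down (reaching (3,1)), 2× right (reaching (3,3)), up to (2,3), left to (2,2) — 7 moves in all.
Check: order respected (1 at step 2, 2 at step 5).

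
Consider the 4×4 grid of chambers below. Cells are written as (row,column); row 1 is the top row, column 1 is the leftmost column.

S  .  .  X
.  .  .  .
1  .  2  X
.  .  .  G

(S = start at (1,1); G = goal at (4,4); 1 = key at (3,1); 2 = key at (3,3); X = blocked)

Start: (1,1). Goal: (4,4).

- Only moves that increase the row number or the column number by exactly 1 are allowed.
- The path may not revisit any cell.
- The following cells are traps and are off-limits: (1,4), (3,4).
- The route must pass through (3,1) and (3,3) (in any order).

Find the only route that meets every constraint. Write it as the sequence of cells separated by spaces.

Moves only go right or down, so the column and row indices never decrease.
Route from (1,1): down 2 to (3,1), right 2 to (3,3), down 1 to (4,3), right 1 to (4,4) — 6 moves in all.
Check: all required cells visited.

(1,1) (2,1) (3,1) (3,2) (3,3) (4,3) (4,4)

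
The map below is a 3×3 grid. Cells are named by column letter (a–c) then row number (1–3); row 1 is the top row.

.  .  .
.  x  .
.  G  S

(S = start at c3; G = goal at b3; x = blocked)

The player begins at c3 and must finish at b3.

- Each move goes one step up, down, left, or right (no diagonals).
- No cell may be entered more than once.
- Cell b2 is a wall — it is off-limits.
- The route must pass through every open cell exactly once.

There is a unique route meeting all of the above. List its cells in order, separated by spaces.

c3 c2 c1 b1 a1 a2 a3 b3

Need to visit all 8 open cells exactly once, starting at c3 and ending at b3.
Route from c3: up 2 to c1, left 2 to a1, down 2 to a3, right 1 to b3 — 7 moves in all.
Check: all 8 open cells covered.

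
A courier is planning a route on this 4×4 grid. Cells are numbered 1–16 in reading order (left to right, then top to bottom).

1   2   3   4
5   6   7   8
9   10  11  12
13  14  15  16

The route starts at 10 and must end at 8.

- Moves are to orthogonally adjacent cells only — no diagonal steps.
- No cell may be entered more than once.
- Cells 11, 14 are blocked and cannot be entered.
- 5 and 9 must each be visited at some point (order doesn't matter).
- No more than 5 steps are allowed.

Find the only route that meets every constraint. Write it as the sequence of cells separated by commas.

10, 9, 5, 6, 7, 8

The 5-move cap with required stops at 5, 9 leaves no slack for detours.
Route from 10: left to 9, up to 5, 3× right (reaching 8) — 5 moves in all.
Check: all required cells visited; 5 ≤ 5 moves.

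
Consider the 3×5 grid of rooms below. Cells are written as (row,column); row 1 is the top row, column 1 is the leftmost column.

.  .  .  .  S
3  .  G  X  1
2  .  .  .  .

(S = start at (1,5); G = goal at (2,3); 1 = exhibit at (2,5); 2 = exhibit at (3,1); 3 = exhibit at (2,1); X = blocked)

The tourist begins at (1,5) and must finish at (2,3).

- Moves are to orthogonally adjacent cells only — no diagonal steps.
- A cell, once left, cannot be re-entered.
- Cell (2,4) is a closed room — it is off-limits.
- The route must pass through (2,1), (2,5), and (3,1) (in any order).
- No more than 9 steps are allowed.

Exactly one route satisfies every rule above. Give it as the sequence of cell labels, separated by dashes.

The 9-move cap with required stops at (2,1), (2,5), (3,1) leaves no slack for detours.
Route from (1,5): down 2 to (3,5), left 4 to (3,1), up 1 to (2,1), right 2 to (2,3) — 9 moves in all.
Check: all required cells visited; 9 ≤ 9 moves.

(1,5) - (2,5) - (3,5) - (3,4) - (3,3) - (3,2) - (3,1) - (2,1) - (2,2) - (2,3)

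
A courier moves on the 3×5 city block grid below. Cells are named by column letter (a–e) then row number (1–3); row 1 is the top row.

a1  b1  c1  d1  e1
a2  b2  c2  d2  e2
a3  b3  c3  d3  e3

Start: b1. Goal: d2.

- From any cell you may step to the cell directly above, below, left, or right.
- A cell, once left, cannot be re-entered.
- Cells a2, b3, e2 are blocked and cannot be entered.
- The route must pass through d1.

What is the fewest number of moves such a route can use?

Any route passes through d1 somewhere between b1 and d2. Summing Manhattan distances along the two legs (b1 → d1 → d2) gives a lower bound of 2 + 1 = 3 moves.
A route of 3 moves achieves this: b1 → c1 → d1 → d2.
Since 3 matches the lower bound, it is optimal.

3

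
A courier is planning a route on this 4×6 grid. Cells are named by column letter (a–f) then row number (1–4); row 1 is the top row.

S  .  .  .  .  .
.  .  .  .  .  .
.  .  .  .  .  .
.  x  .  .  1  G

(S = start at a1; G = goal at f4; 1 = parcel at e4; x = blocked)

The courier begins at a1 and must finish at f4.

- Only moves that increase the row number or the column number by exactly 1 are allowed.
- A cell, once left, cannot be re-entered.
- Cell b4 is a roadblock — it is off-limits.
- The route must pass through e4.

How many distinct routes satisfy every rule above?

31

A right/down-only route from a1 to f4 makes exactly 3 down-moves and 5 right-moves in some order.
With no other constraints that would be C(8,3) = 56 routes.
Split at e4 and multiply the segment counts (each segment already excludes blocked cells): a1→e4: 31; e4→f4: 1; product = 31.
That gives 31 routes.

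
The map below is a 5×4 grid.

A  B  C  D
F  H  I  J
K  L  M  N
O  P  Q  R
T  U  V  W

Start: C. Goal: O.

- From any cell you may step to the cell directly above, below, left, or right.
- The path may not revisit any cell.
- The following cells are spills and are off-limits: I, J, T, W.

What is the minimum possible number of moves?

The Manhattan distance from C to O is |1−4| + |3−1| = 5, so at least 5 moves are needed.
A route of 5 moves achieves this: C → B → H → L → P → O.
Since 5 matches the lower bound, it is optimal.

5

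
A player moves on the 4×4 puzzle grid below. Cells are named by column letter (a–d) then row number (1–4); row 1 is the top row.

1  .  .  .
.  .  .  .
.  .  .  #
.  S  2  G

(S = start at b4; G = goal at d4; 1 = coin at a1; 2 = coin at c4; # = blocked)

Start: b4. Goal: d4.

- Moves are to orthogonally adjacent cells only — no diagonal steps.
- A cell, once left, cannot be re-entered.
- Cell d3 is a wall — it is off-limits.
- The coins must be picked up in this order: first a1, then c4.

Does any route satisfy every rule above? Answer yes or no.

One route that works: b4 → b3 → b2 → a2 → a1 → b1 → c1 → c2 → c3 → c4 → d4.

yes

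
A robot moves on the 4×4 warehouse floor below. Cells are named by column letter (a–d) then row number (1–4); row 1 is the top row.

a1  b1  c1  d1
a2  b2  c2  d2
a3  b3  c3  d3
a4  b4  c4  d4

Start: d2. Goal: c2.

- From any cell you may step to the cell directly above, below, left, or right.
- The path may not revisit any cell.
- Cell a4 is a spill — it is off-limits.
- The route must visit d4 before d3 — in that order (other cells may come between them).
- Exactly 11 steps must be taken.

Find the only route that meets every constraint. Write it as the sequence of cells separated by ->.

The waypoints must appear in the order d4, d3, with no cell reused.
Route from d2: up 1 to d1, left 2 to b1, down 3 to b4, right 2 to d4, up 1 to d3, left 1 to c3, up 1 to c2 — 11 moves in all.
Check: order respected (d4 at step 8, d3 at step 9); 11 moves as required.

d2 -> d1 -> c1 -> b1 -> b2 -> b3 -> b4 -> c4 -> d4 -> d3 -> c3 -> c2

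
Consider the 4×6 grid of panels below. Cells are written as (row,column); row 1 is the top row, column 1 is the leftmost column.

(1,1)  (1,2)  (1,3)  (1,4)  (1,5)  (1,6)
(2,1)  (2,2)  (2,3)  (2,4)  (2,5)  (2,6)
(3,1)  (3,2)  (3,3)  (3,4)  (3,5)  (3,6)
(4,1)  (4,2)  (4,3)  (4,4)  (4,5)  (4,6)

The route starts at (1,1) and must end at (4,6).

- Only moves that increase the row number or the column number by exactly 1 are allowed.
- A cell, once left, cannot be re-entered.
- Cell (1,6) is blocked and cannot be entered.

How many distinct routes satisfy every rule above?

55

A right/down-only route from (1,1) to (4,6) makes exactly 3 down-moves and 5 right-moves in some order.
With no other constraints that would be C(8,3) = 56 routes.
Subtract routes through each blocked cell (inclusion–exclusion for overlaps): − through (1,6): 1 → 55.
That gives 55 routes.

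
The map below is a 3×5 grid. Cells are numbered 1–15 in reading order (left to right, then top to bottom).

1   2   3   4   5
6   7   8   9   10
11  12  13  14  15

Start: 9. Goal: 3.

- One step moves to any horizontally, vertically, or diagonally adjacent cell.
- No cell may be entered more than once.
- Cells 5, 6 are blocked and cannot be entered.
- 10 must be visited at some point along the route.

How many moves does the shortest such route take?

Any route passes through 10 somewhere between 9 and 3. Summing Chebyshev distances along the two legs (9 → 10 → 3) gives a lower bound of 1 + 2 = 3 moves.
A route of 3 moves achieves this: 9 → 10 → 4 → 3.
Since 3 matches the lower bound, it is optimal.

3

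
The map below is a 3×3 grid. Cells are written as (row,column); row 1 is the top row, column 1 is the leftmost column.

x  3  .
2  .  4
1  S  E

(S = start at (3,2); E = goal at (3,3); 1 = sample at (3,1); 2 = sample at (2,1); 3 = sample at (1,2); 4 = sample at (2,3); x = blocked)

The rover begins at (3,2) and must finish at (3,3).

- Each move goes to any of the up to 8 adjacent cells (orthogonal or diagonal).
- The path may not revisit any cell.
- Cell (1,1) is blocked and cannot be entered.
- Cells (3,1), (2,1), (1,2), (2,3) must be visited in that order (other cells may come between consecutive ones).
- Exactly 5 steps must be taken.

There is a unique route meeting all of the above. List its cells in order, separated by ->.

The waypoints must appear in the order (3,1), (2,1), (1,2), (2,3), with no cell reused.
Route from (3,2): left 1 to (3,1), up 1 to (2,1), up-right 1 to (1,2), down-right 1 to (2,3), down 1 to (3,3) — 5 moves in all.
Check: order respected (1 at step 1, 2 at step 2, 3 at step 3, 4 at step 4); 5 moves as required.

(3,2) -> (3,1) -> (2,1) -> (1,2) -> (2,3) -> (3,3)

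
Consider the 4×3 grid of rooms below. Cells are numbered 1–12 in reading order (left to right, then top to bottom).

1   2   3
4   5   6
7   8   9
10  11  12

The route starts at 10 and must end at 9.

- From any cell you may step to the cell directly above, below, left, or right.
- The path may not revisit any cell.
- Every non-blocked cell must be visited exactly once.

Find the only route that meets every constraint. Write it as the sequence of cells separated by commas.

10, 7, 4, 1, 2, 3, 6, 5, 8, 11, 12, 9

Need to visit all 12 open cells exactly once, starting at 10 and ending at 9.
Cell 3 has only two open neighbours (6 and 2), so the path must pass straight through it: one of those is the cell it's entered from and the other is where it exits.
Route from 10: up 3 to 1, right 2 to 3, down 1 to 6, left 1 to 5, down 2 to 11, right 1 to 12, up 1 to 9 — 11 moves in all.
Check: all 12 open cells covered.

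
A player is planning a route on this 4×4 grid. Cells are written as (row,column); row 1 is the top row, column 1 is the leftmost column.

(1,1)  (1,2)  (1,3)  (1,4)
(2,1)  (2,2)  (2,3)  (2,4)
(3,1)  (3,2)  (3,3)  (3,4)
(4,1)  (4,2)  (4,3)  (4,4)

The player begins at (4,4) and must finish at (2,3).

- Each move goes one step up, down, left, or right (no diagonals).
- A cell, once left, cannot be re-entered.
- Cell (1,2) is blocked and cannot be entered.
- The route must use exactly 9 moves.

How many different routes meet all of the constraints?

Need simple routes of exactly 9 moves from (4,4) to (2,3) (Manhattan distance 3, so 3 moves are spent on a detour and 3 undoing it).
Enumerating: (4,4) (3,4) (3,3) (4,3) (4,2) (3,2) (3,1) (2,1) (2,2) (2,3) | (4,4) (3,4) (3,3) (4,3) (4,2) (4,1) (3,1) (2,1) (2,2) (2,3) | (4,4) (3,4) (3,3) (4,3) (4,2) (4,1) (3,1) (3,2) (2,2) (2,3) | (4,4) (3,4) (3,3) (3,2) (4,2) (4,1) (3,1) (2,1) (2,2) (2,3) | (4,4) (4,3) (3,3) (3,2) (4,2) (4,1) (3,1) (2,1) (2,2) (2,3) | (4,4) (4,3) (4,2) (3,2) (3,3) (3,4) (2,4) (1,4) (1,3) (2,3) | (4,4) (4,3) (4,2) (4,1) (3,1) (2,1) (2,2) (3,2) (3,3) (2,3) | (4,4) (4,3) (4,2) (4,1) (3,1) (3,2) (3,3) (3,4) (2,4) (2,3).
That gives 8 routes.

8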